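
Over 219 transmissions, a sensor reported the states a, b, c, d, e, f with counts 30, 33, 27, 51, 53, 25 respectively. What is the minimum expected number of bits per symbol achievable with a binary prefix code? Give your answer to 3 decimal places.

2.525 bits/symbol

Probabilities are the counts divided by 219.
Repeatedly combine the two least-probable nodes; the expected code length is the sum of the merged weights.
merge 25/219 + 9/73 → 52/219
merge 10/73 + 11/73 → 21/73
merge 17/73 + 52/219 → 103/219
merge 53/219 + 21/73 → 116/219
merge 103/219 + 116/219 → 1
L = 52/219 + 21/73 + 103/219 + 116/219 + 1 = 553/219 ≈ 2.525 bits/symbol.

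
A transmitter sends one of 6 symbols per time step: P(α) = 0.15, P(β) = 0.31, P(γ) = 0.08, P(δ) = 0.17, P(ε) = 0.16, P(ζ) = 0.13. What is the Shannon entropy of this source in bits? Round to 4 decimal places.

H = −Σ pᵢ log₂ pᵢ.
−0.15·log₂(0.15) = 0.4105
−0.31·log₂(0.31) = 0.5238
−0.08·log₂(0.08) = 0.2915
−0.17·log₂(0.17) = 0.4346
−0.16·log₂(0.16) = 0.4230
−0.13·log₂(0.13) = 0.3826
Sum ≈ 2.4661 → 2.4661 bits.

2.4661 bits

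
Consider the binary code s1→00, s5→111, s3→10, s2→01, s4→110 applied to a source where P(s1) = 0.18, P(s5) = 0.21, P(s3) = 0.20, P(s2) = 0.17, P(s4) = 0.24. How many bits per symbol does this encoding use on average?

2.45 bits/symbol

L̄ = Σ pᵢ·ℓᵢ = 0.18·2 + 0.21·3 + 0.20·2 + 0.17·2 + 0.24·3 = 2.45 bits/symbol.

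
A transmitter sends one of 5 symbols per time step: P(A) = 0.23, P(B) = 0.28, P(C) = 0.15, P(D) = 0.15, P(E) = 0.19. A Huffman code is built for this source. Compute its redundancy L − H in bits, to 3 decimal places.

Entropy H = −Σ p log₂ p ≈ 2.2782 bits.
Huffman merges: 3/20+3/20→3/10; 19/100+23/100→21/50; 7/25+3/10→29/50; 21/50+29/50→1. L = 23/10 ≈ 2.3000.
L − H = 2.3000 − 2.2782 = 0.022 bits.

0.022 bits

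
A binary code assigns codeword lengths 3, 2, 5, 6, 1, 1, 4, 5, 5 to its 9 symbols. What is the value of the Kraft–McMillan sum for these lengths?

1.546875

With common denominator 2^6 = 64: Σ 2^(−ℓᵢ) = 8/64 + 16/64 + 2/64 + 1/64 + 32/64 + 32/64 + 4/64 + 2/64 + 2/64 = 99/64 = 1.546875.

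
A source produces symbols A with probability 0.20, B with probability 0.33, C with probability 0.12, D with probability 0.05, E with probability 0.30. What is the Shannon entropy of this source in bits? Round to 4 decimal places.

H = −Σ pᵢ log₂ pᵢ.
−0.20·log₂(0.20) = 0.4644
−0.33·log₂(0.33) = 0.5278
−0.12·log₂(0.12) = 0.3671
−0.05·log₂(0.05) = 0.2161
−0.30·log₂(0.30) = 0.5211
Sum ≈ 2.0965 → 2.0965 bits.

2.0965 bits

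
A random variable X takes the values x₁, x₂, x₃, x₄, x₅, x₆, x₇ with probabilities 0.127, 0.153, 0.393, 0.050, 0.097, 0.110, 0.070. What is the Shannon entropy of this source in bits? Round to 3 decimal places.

H = −Σ pᵢ log₂ pᵢ.
−0.127·log₂(0.127) = 0.3781
−0.153·log₂(0.153) = 0.4144
−0.393·log₂(0.393) = 0.5295
−0.050·log₂(0.050) = 0.2161
−0.097·log₂(0.097) = 0.3265
−0.110·log₂(0.110) = 0.3503
−0.070·log₂(0.070) = 0.2686
Sum ≈ 2.4834 → 2.483 bits.

2.483 bits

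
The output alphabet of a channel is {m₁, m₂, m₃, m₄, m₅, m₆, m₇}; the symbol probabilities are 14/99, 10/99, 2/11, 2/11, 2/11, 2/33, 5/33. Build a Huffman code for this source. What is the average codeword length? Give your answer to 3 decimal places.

2.798 bits/symbol

Repeatedly combine the two least-probable nodes; the expected code length is the sum of the merged weights.
merge 2/33 + 10/99 → 16/99
merge 14/99 + 5/33 → 29/99
merge 16/99 + 2/11 → 34/99
merge 2/11 + 2/11 → 4/11
merge 29/99 + 34/99 → 7/11
merge 4/11 + 7/11 → 1
L = 16/99 + 29/99 + 34/99 + 4/11 + 7/11 + 1 = 277/99 ≈ 2.798 bits/symbol.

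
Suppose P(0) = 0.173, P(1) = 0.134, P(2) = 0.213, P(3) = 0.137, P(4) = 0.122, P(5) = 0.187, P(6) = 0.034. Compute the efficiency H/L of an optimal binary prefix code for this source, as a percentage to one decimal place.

Entropy H = −Σ p log₂ p ≈ 2.6830 bits.
Huffman merges: 17/500+61/500→39/250; 67/500+137/1000→271/1000; 39/250+173/1000→329/1000; 187/1000+213/1000→2/5; 271/1000+329/1000→3/5; 2/5+3/5→1. L = 689/250 ≈ 2.7560.
Efficiency = H/L = 2.6830/2.7560 = 97.4%.

97.4%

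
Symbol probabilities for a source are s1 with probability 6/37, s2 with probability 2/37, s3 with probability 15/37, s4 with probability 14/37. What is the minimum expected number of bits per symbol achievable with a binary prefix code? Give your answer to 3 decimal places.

Repeatedly combine the two least-probable nodes; the expected code length is the sum of the merged weights.
merge 2/37 + 6/37 → 8/37
merge 8/37 + 14/37 → 22/37
merge 15/37 + 22/37 → 1
L = 8/37 + 22/37 + 1 = 67/37 ≈ 1.811 bits/symbol.

1.811 bits/symbol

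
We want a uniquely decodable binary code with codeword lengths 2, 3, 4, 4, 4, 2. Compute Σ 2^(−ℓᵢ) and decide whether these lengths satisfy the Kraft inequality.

With common denominator 2^4 = 16: Σ 2^(−ℓᵢ) = 4/16 + 2/16 + 1/16 + 1/16 + 1/16 + 4/16 = 13/16 = 0.8125.
Kraft's inequality requires Σ ≤ 1; here Σ = 0.8125 ≤ 1, so such a prefix code exists.

0.8125; yes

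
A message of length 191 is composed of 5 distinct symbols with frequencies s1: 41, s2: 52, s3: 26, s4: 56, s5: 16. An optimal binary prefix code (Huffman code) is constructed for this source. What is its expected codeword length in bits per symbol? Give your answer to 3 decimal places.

2.220 bits/symbol

Probabilities are the counts divided by 191.
Repeatedly combine the two least-probable nodes; the expected code length is the sum of the merged weights.
merge 16/191 + 26/191 → 42/191
merge 41/191 + 42/191 → 83/191
merge 52/191 + 56/191 → 108/191
merge 83/191 + 108/191 → 1
L = 42/191 + 83/191 + 108/191 + 1 = 424/191 ≈ 2.220 bits/symbol.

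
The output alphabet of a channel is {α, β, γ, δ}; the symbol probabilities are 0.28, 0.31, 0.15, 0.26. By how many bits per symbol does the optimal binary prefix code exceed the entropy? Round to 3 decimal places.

0.046 bits

Entropy H = −Σ p log₂ p ≈ 1.9538 bits.
Huffman merges: 3/20+13/50→41/100; 7/25+31/100→59/100; 41/100+59/100→1. L = 2 ≈ 2.0000.
L − H = 2.0000 − 1.9538 = 0.046 bits.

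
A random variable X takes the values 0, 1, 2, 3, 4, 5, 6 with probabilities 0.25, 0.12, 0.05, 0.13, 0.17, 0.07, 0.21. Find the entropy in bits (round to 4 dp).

2.6418 bits

H = −Σ pᵢ log₂ pᵢ.
−0.25·log₂(0.25) = 0.5000
−0.12·log₂(0.12) = 0.3671
−0.05·log₂(0.05) = 0.2161
−0.13·log₂(0.13) = 0.3826
−0.17·log₂(0.17) = 0.4346
−0.07·log₂(0.07) = 0.2686
−0.21·log₂(0.21) = 0.4728
Sum ≈ 2.6418 → 2.6418 bits.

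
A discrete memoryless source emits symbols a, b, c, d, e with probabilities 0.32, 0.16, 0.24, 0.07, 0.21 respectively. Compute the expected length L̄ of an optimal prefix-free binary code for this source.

2.23 bits/symbol

Repeatedly combine the two least-probable nodes; the expected code length is the sum of the merged weights.
merge 7/100 + 4/25 → 23/100
merge 21/100 + 23/100 → 11/25
merge 6/25 + 8/25 → 14/25
merge 11/25 + 14/25 → 1
L = 23/100 + 11/25 + 14/25 + 1 = 223/100 = 2.23 bits/symbol.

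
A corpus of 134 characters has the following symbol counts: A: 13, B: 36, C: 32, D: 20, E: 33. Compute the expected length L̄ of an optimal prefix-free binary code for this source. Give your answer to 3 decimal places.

Probabilities are the counts divided by 134.
Repeatedly combine the two least-probable nodes; the expected code length is the sum of the merged weights.
merge 13/134 + 10/67 → 33/134
merge 16/67 + 33/134 → 65/134
merge 33/134 + 18/67 → 69/134
merge 65/134 + 69/134 → 1
L = 33/134 + 65/134 + 69/134 + 1 = 301/134 ≈ 2.246 bits/symbol.

2.246 bits/symbol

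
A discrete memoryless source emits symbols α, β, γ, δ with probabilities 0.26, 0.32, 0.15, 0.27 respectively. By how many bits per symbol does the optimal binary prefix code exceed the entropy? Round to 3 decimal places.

0.048 bits

Entropy H = −Σ p log₂ p ≈ 1.9519 bits.
Huffman merges: 3/20+13/50→41/100; 27/100+8/25→59/100; 41/100+59/100→1. L = 2 ≈ 2.0000.
L − H = 2.0000 − 1.9519 = 0.048 bits.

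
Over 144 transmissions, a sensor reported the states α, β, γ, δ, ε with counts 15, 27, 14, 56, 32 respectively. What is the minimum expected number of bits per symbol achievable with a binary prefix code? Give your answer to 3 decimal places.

Probabilities are the counts divided by 144.
Repeatedly combine the two least-probable nodes; the expected code length is the sum of the merged weights.
merge 7/72 + 5/48 → 29/144
merge 3/16 + 29/144 → 7/18
merge 2/9 + 7/18 → 11/18
merge 7/18 + 11/18 → 1
L = 29/144 + 7/18 + 11/18 + 1 = 317/144 ≈ 2.201 bits/symbol.

2.201 bits/symbol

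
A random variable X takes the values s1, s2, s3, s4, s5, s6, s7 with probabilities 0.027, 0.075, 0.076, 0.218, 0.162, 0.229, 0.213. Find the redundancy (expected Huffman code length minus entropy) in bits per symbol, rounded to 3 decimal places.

Entropy H = −Σ p log₂ p ≈ 2.5702 bits.
Huffman merges: 27/1000+3/40→51/500; 19/250+51/500→89/500; 81/500+89/500→17/50; 213/1000+109/500→431/1000; 229/1000+17/50→569/1000; 431/1000+569/1000→1. L = 131/50 ≈ 2.6200.
L − H = 2.6200 − 2.5702 = 0.050 bits.

0.050 bits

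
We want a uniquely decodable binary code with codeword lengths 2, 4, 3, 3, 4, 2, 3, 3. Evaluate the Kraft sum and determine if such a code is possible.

1.125; no

With common denominator 2^4 = 16: Σ 2^(−ℓᵢ) = 4/16 + 1/16 + 2/16 + 2/16 + 1/16 + 4/16 + 2/16 + 2/16 = 18/16 = 1.125.
Kraft's inequality requires Σ ≤ 1; here Σ = 1.125 > 1, so no such prefix code exists.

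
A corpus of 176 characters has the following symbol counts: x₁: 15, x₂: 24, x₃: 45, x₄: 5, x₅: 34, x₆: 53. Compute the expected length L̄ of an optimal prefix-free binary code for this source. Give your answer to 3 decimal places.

Probabilities are the counts divided by 176.
Repeatedly combine the two least-probable nodes; the expected code length is the sum of the merged weights.
merge 5/176 + 15/176 → 5/44
merge 5/44 + 3/22 → 1/4
merge 17/88 + 1/4 → 39/88
merge 45/176 + 53/176 → 49/88
merge 39/88 + 49/88 → 1
L = 5/44 + 1/4 + 39/88 + 49/88 + 1 = 26/11 ≈ 2.364 bits/symbol.

2.364 bits/symbol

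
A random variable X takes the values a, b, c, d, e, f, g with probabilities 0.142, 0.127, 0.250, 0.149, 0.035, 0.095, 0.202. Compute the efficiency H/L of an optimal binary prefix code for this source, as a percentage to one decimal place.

98.8%

Entropy H = −Σ p log₂ p ≈ 2.6452 bits.
Huffman merges: 7/200+19/200→13/100; 127/1000+13/100→257/1000; 71/500+149/1000→291/1000; 101/500+1/4→113/250; 257/1000+291/1000→137/250; 113/250+137/250→1. L = 1339/500 ≈ 2.6780.
Efficiency = H/L = 2.6452/2.6780 = 98.8%.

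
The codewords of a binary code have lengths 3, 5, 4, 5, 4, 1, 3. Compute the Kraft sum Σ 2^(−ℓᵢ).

0.9375

With common denominator 2^5 = 32: Σ 2^(−ℓᵢ) = 4/32 + 1/32 + 2/32 + 1/32 + 2/32 + 16/32 + 4/32 = 30/32 = 0.9375.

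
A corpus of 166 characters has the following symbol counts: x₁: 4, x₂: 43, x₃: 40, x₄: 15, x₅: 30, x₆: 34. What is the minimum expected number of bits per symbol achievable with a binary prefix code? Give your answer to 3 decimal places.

Probabilities are the counts divided by 166.
Repeatedly combine the two least-probable nodes; the expected code length is the sum of the merged weights.
merge 2/83 + 15/166 → 19/166
merge 19/166 + 15/83 → 49/166
merge 17/83 + 20/83 → 37/83
merge 43/166 + 49/166 → 46/83
merge 37/83 + 46/83 → 1
L = 19/166 + 49/166 + 37/83 + 46/83 + 1 = 200/83 ≈ 2.410 bits/symbol.

2.410 bits/symbol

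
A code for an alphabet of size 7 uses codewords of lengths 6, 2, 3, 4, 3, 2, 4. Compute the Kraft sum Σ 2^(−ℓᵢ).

0.890625

With common denominator 2^6 = 64: Σ 2^(−ℓᵢ) = 1/64 + 16/64 + 8/64 + 4/64 + 8/64 + 16/64 + 4/64 = 57/64 = 0.890625.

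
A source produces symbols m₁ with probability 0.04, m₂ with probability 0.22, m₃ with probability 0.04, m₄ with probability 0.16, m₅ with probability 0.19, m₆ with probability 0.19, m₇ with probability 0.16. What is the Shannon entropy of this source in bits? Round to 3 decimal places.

H = −Σ pᵢ log₂ pᵢ.
−0.04·log₂(0.04) = 0.1858
−0.22·log₂(0.22) = 0.4806
−0.04·log₂(0.04) = 0.1858
−0.16·log₂(0.16) = 0.4230
−0.19·log₂(0.19) = 0.4552
−0.19·log₂(0.19) = 0.4552
−0.16·log₂(0.16) = 0.4230
Sum ≈ 2.6086 → 2.609 bits.

2.609 bits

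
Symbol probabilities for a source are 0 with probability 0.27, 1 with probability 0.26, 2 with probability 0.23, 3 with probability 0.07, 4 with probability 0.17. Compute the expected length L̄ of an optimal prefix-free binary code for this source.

Repeatedly combine the two least-probable nodes; the expected code length is the sum of the merged weights.
merge 7/100 + 17/100 → 6/25
merge 23/100 + 6/25 → 47/100
merge 13/50 + 27/100 → 53/100
merge 47/100 + 53/100 → 1
L = 6/25 + 47/100 + 53/100 + 1 = 56/25 = 2.24 bits/symbol.

2.24 bits/symbol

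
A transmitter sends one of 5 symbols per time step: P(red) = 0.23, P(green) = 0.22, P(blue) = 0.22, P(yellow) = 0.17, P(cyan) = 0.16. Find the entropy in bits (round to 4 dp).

2.3064 bits

H = −Σ pᵢ log₂ pᵢ.
−0.23·log₂(0.23) = 0.4877
−0.22·log₂(0.22) = 0.4806
−0.22·log₂(0.22) = 0.4806
−0.17·log₂(0.17) = 0.4346
−0.16·log₂(0.16) = 0.4230
Sum ≈ 2.3064 → 2.3064 bits.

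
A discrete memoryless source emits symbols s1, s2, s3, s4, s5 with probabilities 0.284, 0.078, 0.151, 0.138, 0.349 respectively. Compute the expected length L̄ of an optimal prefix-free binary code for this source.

Repeatedly combine the two least-probable nodes; the expected code length is the sum of the merged weights.
merge 39/500 + 69/500 → 27/125
merge 151/1000 + 27/125 → 367/1000
merge 71/250 + 349/1000 → 633/1000
merge 367/1000 + 633/1000 → 1
L = 27/125 + 367/1000 + 633/1000 + 1 = 277/125 = 2.216 bits/symbol.

2.216 bits/symbol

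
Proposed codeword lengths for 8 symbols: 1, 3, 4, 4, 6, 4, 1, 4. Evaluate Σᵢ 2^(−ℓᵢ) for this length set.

With common denominator 2^6 = 64: Σ 2^(−ℓᵢ) = 32/64 + 8/64 + 4/64 + 4/64 + 1/64 + 4/64 + 32/64 + 4/64 = 89/64 = 1.390625.

1.390625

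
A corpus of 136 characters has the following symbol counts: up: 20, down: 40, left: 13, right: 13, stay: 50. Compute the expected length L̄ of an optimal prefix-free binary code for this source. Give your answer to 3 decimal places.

2.162 bits/symbol

Probabilities are the counts divided by 136.
Repeatedly combine the two least-probable nodes; the expected code length is the sum of the merged weights.
merge 13/136 + 13/136 → 13/68
merge 5/34 + 13/68 → 23/68
merge 5/17 + 23/68 → 43/68
merge 25/68 + 43/68 → 1
L = 13/68 + 23/68 + 43/68 + 1 = 147/68 ≈ 2.162 bits/symbol.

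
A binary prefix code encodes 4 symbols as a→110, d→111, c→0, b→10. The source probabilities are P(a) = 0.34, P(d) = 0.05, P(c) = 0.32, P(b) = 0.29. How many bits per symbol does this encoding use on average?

2.07 bits/symbol

L̄ = Σ pᵢ·ℓᵢ = 0.34·3 + 0.05·3 + 0.32·1 + 0.29·2 = 2.07 bits/symbol.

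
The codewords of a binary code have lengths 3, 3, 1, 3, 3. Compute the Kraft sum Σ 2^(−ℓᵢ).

1

With common denominator 2^3 = 8: Σ 2^(−ℓᵢ) = 1/8 + 1/8 + 4/8 + 1/8 + 1/8 = 8/8 = 1.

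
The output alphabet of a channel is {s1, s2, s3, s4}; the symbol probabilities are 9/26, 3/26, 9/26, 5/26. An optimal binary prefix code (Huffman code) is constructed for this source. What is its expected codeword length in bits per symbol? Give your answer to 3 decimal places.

Repeatedly combine the two least-probable nodes; the expected code length is the sum of the merged weights.
merge 3/26 + 5/26 → 4/13
merge 4/13 + 9/26 → 17/26
merge 9/26 + 17/26 → 1
L = 4/13 + 17/26 + 1 = 51/26 ≈ 1.962 bits/symbol.

1.962 bits/symbol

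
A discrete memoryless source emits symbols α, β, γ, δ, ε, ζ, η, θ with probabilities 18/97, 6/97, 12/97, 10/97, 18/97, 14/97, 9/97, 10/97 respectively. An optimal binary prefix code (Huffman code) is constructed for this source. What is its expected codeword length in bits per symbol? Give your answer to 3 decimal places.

2.969 bits/symbol

Repeatedly combine the two least-probable nodes; the expected code length is the sum of the merged weights.
merge 6/97 + 9/97 → 15/97
merge 10/97 + 10/97 → 20/97
merge 12/97 + 14/97 → 26/97
merge 15/97 + 18/97 → 33/97
merge 18/97 + 20/97 → 38/97
merge 26/97 + 33/97 → 59/97
merge 38/97 + 59/97 → 1
L = 15/97 + 20/97 + 26/97 + 33/97 + 38/97 + 59/97 + 1 = 288/97 ≈ 2.969 bits/symbol.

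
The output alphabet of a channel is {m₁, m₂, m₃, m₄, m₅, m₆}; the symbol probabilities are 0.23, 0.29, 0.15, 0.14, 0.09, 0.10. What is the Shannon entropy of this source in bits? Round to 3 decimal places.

2.458 bits

H = −Σ pᵢ log₂ pᵢ.
−0.23·log₂(0.23) = 0.4877
−0.29·log₂(0.29) = 0.5179
−0.15·log₂(0.15) = 0.4105
−0.14·log₂(0.14) = 0.3971
−0.09·log₂(0.09) = 0.3127
−0.10·log₂(0.10) = 0.3322
Sum ≈ 2.4581 → 2.458 bits.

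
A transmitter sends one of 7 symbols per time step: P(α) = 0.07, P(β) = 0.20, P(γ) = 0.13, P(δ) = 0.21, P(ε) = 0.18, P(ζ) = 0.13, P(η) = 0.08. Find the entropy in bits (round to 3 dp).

H = −Σ pᵢ log₂ pᵢ.
−0.07·log₂(0.07) = 0.2686
−0.20·log₂(0.20) = 0.4644
−0.13·log₂(0.13) = 0.3826
−0.21·log₂(0.21) = 0.4728
−0.18·log₂(0.18) = 0.4453
−0.13·log₂(0.13) = 0.3826
−0.08·log₂(0.08) = 0.2915
Sum ≈ 2.7079 → 2.708 bits.

2.708 bits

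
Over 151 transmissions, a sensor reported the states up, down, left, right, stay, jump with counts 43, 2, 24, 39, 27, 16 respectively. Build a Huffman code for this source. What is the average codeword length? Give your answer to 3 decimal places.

Probabilities are the counts divided by 151.
Repeatedly combine the two least-probable nodes; the expected code length is the sum of the merged weights.
merge 2/151 + 16/151 → 18/151
merge 18/151 + 24/151 → 42/151
merge 27/151 + 39/151 → 66/151
merge 42/151 + 43/151 → 85/151
merge 66/151 + 85/151 → 1
L = 18/151 + 42/151 + 66/151 + 85/151 + 1 = 362/151 ≈ 2.397 bits/symbol.

2.397 bits/symbol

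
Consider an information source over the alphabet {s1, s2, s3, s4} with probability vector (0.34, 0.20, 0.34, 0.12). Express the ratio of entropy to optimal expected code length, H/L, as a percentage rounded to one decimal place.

Entropy H = −Σ p log₂ p ≈ 1.8898 bits.
Huffman merges: 3/25+1/5→8/25; 8/25+17/50→33/50; 17/50+33/50→1. L = 99/50 ≈ 1.9800.
Efficiency = H/L = 1.8898/1.9800 = 95.4%.

95.4%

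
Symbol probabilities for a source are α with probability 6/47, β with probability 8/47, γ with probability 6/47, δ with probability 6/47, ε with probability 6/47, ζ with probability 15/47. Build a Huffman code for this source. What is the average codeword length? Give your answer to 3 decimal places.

Repeatedly combine the two least-probable nodes; the expected code length is the sum of the merged weights.
merge 6/47 + 6/47 → 12/47
merge 6/47 + 6/47 → 12/47
merge 8/47 + 12/47 → 20/47
merge 12/47 + 15/47 → 27/47
merge 20/47 + 27/47 → 1
L = 12/47 + 12/47 + 20/47 + 27/47 + 1 = 118/47 ≈ 2.511 bits/symbol.

2.511 bits/symbol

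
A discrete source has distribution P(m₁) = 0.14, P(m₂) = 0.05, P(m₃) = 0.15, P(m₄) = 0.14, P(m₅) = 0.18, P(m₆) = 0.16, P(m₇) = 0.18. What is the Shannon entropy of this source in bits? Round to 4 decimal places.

H = −Σ pᵢ log₂ pᵢ.
−0.14·log₂(0.14) = 0.3971
−0.05·log₂(0.05) = 0.2161
−0.15·log₂(0.15) = 0.4105
−0.14·log₂(0.14) = 0.3971
−0.18·log₂(0.18) = 0.4453
−0.16·log₂(0.16) = 0.4230
−0.18·log₂(0.18) = 0.4453
Sum ≈ 2.7345 → 2.7345 bits.

2.7345 bits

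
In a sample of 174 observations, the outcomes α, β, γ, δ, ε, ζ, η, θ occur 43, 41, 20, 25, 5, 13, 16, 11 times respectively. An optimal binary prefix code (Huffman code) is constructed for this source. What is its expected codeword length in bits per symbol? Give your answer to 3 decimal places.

2.776 bits/symbol

Probabilities are the counts divided by 174.
Repeatedly combine the two least-probable nodes; the expected code length is the sum of the merged weights.
merge 5/174 + 11/174 → 8/87
merge 13/174 + 8/87 → 1/6
merge 8/87 + 10/87 → 6/29
merge 25/174 + 1/6 → 9/29
merge 6/29 + 41/174 → 77/174
merge 43/174 + 9/29 → 97/174
merge 77/174 + 97/174 → 1
L = 8/87 + 1/6 + 6/29 + 9/29 + 77/174 + 97/174 + 1 = 161/58 ≈ 2.776 bits/symbol.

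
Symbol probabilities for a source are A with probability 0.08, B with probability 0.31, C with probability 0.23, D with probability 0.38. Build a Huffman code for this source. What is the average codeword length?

1.93 bits/symbol

Repeatedly combine the two least-probable nodes; the expected code length is the sum of the merged weights.
merge 2/25 + 23/100 → 31/100
merge 31/100 + 31/100 → 31/50
merge 19/50 + 31/50 → 1
L = 31/100 + 31/50 + 1 = 193/100 = 1.93 bits/symbol.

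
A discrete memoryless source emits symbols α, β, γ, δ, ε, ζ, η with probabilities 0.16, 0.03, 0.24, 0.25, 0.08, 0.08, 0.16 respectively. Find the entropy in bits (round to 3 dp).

H = −Σ pᵢ log₂ pᵢ.
−0.16·log₂(0.16) = 0.4230
−0.03·log₂(0.03) = 0.1518
−0.24·log₂(0.24) = 0.4941
−0.25·log₂(0.25) = 0.5000
−0.08·log₂(0.08) = 0.2915
−0.08·log₂(0.08) = 0.2915
−0.16·log₂(0.16) = 0.4230
Sum ≈ 2.5750 → 2.575 bits.

2.575 bits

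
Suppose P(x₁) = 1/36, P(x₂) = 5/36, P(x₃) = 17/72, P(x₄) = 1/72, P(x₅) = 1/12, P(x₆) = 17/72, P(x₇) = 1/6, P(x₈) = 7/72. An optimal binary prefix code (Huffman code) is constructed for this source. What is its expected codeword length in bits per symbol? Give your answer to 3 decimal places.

2.694 bits/symbol

Repeatedly combine the two least-probable nodes; the expected code length is the sum of the merged weights.
merge 1/72 + 1/36 → 1/24
merge 1/24 + 1/12 → 1/8
merge 7/72 + 1/8 → 2/9
merge 5/36 + 1/6 → 11/36
merge 2/9 + 17/72 → 11/24
merge 17/72 + 11/36 → 13/24
merge 11/24 + 13/24 → 1
L = 1/24 + 1/8 + 2/9 + 11/36 + 11/24 + 13/24 + 1 = 97/36 ≈ 2.694 bits/symbol.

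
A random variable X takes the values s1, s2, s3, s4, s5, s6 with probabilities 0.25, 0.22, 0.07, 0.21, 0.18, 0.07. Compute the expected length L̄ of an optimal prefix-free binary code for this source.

2.46 bits/symbol

Repeatedly combine the two least-probable nodes; the expected code length is the sum of the merged weights.
merge 7/100 + 7/100 → 7/50
merge 7/50 + 9/50 → 8/25
merge 21/100 + 11/50 → 43/100
merge 1/4 + 8/25 → 57/100
merge 43/100 + 57/100 → 1
L = 7/50 + 8/25 + 43/100 + 57/100 + 1 = 123/50 = 2.46 bits/symbol.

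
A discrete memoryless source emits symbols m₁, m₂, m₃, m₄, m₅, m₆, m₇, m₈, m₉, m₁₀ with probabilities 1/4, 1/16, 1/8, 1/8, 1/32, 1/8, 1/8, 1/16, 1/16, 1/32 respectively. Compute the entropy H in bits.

3.0625 bits

Each probability is a power of 1/2, so log₂(1/p) is an integer.
H = Σ p·log₂(1/p) = 1/4·2 + 1/16·4 + 1/8·3 + 1/8·3 + 1/32·5 + 1/8·3 + 1/8·3 + 1/16·4 + 1/16·4 + 1/32·5 = 3.0625 bits.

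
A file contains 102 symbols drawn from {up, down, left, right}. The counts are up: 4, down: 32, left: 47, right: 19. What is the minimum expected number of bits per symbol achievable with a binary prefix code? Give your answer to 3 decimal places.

1.765 bits/symbol

Probabilities are the counts divided by 102.
Repeatedly combine the two least-probable nodes; the expected code length is the sum of the merged weights.
merge 2/51 + 19/102 → 23/102
merge 23/102 + 16/51 → 55/102
merge 47/102 + 55/102 → 1
L = 23/102 + 55/102 + 1 = 30/17 ≈ 1.765 bits/symbol.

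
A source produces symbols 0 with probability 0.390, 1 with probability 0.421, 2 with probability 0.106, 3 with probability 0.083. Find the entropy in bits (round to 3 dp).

H = −Σ pᵢ log₂ pᵢ.
−0.390·log₂(0.390) = 0.5298
−0.421·log₂(0.421) = 0.5255
−0.106·log₂(0.106) = 0.3432
−0.083·log₂(0.083) = 0.2980
Sum ≈ 1.6965 → 1.696 bits.

1.696 bits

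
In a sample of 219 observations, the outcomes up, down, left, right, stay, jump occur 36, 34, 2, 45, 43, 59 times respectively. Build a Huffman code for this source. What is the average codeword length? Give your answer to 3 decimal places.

Probabilities are the counts divided by 219.
Repeatedly combine the two least-probable nodes; the expected code length is the sum of the merged weights.
merge 2/219 + 34/219 → 12/73
merge 12/73 + 12/73 → 24/73
merge 43/219 + 15/73 → 88/219
merge 59/219 + 24/73 → 131/219
merge 88/219 + 131/219 → 1
L = 12/73 + 24/73 + 88/219 + 131/219 + 1 = 182/73 ≈ 2.493 bits/symbol.

2.493 bits/symbol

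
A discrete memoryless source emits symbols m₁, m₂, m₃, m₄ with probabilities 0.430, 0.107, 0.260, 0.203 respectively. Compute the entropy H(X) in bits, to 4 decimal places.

H = −Σ pᵢ log₂ pᵢ.
−0.430·log₂(0.430) = 0.5236
−0.107·log₂(0.107) = 0.3450
−0.260·log₂(0.260) = 0.5053
−0.203·log₂(0.203) = 0.4670
Sum ≈ 1.8408 → 1.8408 bits.

1.8408 bits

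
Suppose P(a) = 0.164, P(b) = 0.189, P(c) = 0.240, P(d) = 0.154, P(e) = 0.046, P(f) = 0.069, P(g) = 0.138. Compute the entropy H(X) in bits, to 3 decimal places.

H = −Σ pᵢ log₂ pᵢ.
−0.164·log₂(0.164) = 0.4278
−0.189·log₂(0.189) = 0.4543
−0.240·log₂(0.240) = 0.4941
−0.154·log₂(0.154) = 0.4156
−0.046·log₂(0.046) = 0.2043
−0.069·log₂(0.069) = 0.2662
−0.138·log₂(0.138) = 0.3943
Sum ≈ 2.6566 → 2.657 bits.

2.657 bits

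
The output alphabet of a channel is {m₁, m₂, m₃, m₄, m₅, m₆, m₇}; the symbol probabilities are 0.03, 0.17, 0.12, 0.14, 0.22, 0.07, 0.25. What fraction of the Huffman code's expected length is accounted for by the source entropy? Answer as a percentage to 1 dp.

98.8%

Entropy H = −Σ p log₂ p ≈ 2.5997 bits.
Huffman merges: 3/100+7/100→1/10; 1/10+3/25→11/50; 7/50+17/100→31/100; 11/50+11/50→11/25; 1/4+31/100→14/25; 11/25+14/25→1. L = 263/100 ≈ 2.6300.
Efficiency = H/L = 2.5997/2.6300 = 98.8%.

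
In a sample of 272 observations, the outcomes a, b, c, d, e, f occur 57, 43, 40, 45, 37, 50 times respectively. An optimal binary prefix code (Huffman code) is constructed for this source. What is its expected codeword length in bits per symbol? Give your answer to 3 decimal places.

2.607 bits/symbol

Probabilities are the counts divided by 272.
Repeatedly combine the two least-probable nodes; the expected code length is the sum of the merged weights.
merge 37/272 + 5/34 → 77/272
merge 43/272 + 45/272 → 11/34
merge 25/136 + 57/272 → 107/272
merge 77/272 + 11/34 → 165/272
merge 107/272 + 165/272 → 1
L = 77/272 + 11/34 + 107/272 + 165/272 + 1 = 709/272 ≈ 2.607 bits/symbol.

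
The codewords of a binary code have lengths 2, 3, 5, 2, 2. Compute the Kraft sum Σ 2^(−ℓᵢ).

0.90625

With common denominator 2^5 = 32: Σ 2^(−ℓᵢ) = 8/32 + 4/32 + 1/32 + 8/32 + 8/32 = 29/32 = 0.90625.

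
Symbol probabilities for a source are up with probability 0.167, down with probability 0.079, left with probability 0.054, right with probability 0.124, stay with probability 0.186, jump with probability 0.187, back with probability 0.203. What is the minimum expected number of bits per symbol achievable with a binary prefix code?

Repeatedly combine the two least-probable nodes; the expected code length is the sum of the merged weights.
merge 27/500 + 79/1000 → 133/1000
merge 31/250 + 133/1000 → 257/1000
merge 167/1000 + 93/500 → 353/1000
merge 187/1000 + 203/1000 → 39/100
merge 257/1000 + 353/1000 → 61/100
merge 39/100 + 61/100 → 1
L = 133/1000 + 257/1000 + 353/1000 + 39/100 + 61/100 + 1 = 2743/1000 = 2.743 bits/symbol.

2.743 bits/symbol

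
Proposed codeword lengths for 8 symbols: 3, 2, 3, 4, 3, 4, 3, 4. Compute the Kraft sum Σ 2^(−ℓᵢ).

With common denominator 2^4 = 16: Σ 2^(−ℓᵢ) = 2/16 + 4/16 + 2/16 + 1/16 + 2/16 + 1/16 + 2/16 + 1/16 = 15/16 = 0.9375.

0.9375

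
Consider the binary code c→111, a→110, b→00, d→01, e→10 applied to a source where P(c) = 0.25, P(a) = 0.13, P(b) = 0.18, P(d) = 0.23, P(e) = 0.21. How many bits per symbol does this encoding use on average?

L̄ = Σ pᵢ·ℓᵢ = 0.25·3 + 0.13·3 + 0.18·2 + 0.23·2 + 0.21·2 = 2.38 bits/symbol.

2.38 bits/symbol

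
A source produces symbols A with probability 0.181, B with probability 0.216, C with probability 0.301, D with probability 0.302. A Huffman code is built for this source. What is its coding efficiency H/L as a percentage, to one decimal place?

98.3%

Entropy H = −Σ p log₂ p ≈ 1.9669 bits.
Huffman merges: 181/1000+27/125→397/1000; 301/1000+151/500→603/1000; 397/1000+603/1000→1. L = 2 ≈ 2.0000.
Efficiency = H/L = 1.9669/2.0000 = 98.3%.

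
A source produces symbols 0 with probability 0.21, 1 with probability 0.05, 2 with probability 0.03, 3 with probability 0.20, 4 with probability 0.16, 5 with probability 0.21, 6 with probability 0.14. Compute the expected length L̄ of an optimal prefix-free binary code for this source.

Repeatedly combine the two least-probable nodes; the expected code length is the sum of the merged weights.
merge 3/100 + 1/20 → 2/25
merge 2/25 + 7/50 → 11/50
merge 4/25 + 1/5 → 9/25
merge 21/100 + 21/100 → 21/50
merge 11/50 + 9/25 → 29/50
merge 21/50 + 29/50 → 1
L = 2/25 + 11/50 + 9/25 + 21/50 + 29/50 + 1 = 133/50 = 2.66 bits/symbol.

2.66 bits/symbol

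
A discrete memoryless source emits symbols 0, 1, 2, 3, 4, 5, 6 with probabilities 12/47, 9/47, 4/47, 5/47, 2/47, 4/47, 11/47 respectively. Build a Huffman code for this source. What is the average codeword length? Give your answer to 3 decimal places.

2.638 bits/symbol

Repeatedly combine the two least-probable nodes; the expected code length is the sum of the merged weights.
merge 2/47 + 4/47 → 6/47
merge 4/47 + 5/47 → 9/47
merge 6/47 + 9/47 → 15/47
merge 9/47 + 11/47 → 20/47
merge 12/47 + 15/47 → 27/47
merge 20/47 + 27/47 → 1
L = 6/47 + 9/47 + 15/47 + 20/47 + 27/47 + 1 = 124/47 ≈ 2.638 bits/symbol.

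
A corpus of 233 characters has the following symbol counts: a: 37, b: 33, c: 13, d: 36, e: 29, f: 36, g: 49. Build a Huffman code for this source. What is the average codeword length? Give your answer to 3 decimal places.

2.790 bits/symbol

Probabilities are the counts divided by 233.
Repeatedly combine the two least-probable nodes; the expected code length is the sum of the merged weights.
merge 13/233 + 29/233 → 42/233
merge 33/233 + 36/233 → 69/233
merge 36/233 + 37/233 → 73/233
merge 42/233 + 49/233 → 91/233
merge 69/233 + 73/233 → 142/233
merge 91/233 + 142/233 → 1
L = 42/233 + 69/233 + 73/233 + 91/233 + 142/233 + 1 = 650/233 ≈ 2.790 bits/symbol.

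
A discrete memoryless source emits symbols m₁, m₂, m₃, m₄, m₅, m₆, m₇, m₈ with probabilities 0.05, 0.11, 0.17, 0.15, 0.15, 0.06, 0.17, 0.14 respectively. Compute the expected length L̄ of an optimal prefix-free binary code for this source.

Repeatedly combine the two least-probable nodes; the expected code length is the sum of the merged weights.
merge 1/20 + 3/50 → 11/100
merge 11/100 + 11/100 → 11/50
merge 7/50 + 3/20 → 29/100
merge 3/20 + 17/100 → 8/25
merge 17/100 + 11/50 → 39/100
merge 29/100 + 8/25 → 61/100
merge 39/100 + 61/100 → 1
L = 11/100 + 11/50 + 29/100 + 8/25 + 39/100 + 61/100 + 1 = 147/50 = 2.94 bits/symbol.

2.94 bits/symbol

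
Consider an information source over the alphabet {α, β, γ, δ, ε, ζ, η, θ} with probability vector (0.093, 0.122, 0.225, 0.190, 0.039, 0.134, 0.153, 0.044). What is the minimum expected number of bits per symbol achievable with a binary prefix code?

Repeatedly combine the two least-probable nodes; the expected code length is the sum of the merged weights.
merge 39/1000 + 11/250 → 83/1000
merge 83/1000 + 93/1000 → 22/125
merge 61/500 + 67/500 → 32/125
merge 153/1000 + 22/125 → 329/1000
merge 19/100 + 9/40 → 83/200
merge 32/125 + 329/1000 → 117/200
merge 83/200 + 117/200 → 1
L = 83/1000 + 22/125 + 32/125 + 329/1000 + 83/200 + 117/200 + 1 = 711/250 = 2.844 bits/symbol.

2.844 bits/symbol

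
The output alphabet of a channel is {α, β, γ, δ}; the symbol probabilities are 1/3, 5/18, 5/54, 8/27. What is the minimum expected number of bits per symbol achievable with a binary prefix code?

2 bits/symbol

Repeatedly combine the two least-probable nodes; the expected code length is the sum of the merged weights.
merge 5/54 + 5/18 → 10/27
merge 8/27 + 1/3 → 17/27
merge 10/27 + 17/27 → 1
L = 10/27 + 17/27 + 1 = 2 bits/symbol.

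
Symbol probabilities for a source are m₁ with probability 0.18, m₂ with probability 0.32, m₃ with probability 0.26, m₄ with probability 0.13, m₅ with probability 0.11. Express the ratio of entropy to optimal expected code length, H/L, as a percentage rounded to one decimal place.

98.6%

Entropy H = −Σ p log₂ p ≈ 2.2096 bits.
Huffman merges: 11/100+13/100→6/25; 9/50+6/25→21/50; 13/50+8/25→29/50; 21/50+29/50→1. L = 56/25 ≈ 2.2400.
Efficiency = H/L = 2.2096/2.2400 = 98.6%.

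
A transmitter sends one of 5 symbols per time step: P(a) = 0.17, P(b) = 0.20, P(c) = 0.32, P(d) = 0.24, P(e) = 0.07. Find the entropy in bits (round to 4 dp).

2.1877 bits

H = −Σ pᵢ log₂ pᵢ.
−0.17·log₂(0.17) = 0.4346
−0.20·log₂(0.20) = 0.4644
−0.32·log₂(0.32) = 0.5260
−0.24·log₂(0.24) = 0.4941
−0.07·log₂(0.07) = 0.2686
Sum ≈ 2.1877 → 2.1877 bits.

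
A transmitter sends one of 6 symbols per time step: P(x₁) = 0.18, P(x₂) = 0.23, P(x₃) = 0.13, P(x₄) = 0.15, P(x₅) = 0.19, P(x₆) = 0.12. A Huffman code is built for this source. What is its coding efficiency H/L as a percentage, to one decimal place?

98.8%

Entropy H = −Σ p log₂ p ≈ 2.5485 bits.
Huffman merges: 3/25+13/100→1/4; 3/20+9/50→33/100; 19/100+23/100→21/50; 1/4+33/100→29/50; 21/50+29/50→1. L = 129/50 ≈ 2.5800.
Efficiency = H/L = 2.5485/2.5800 = 98.8%.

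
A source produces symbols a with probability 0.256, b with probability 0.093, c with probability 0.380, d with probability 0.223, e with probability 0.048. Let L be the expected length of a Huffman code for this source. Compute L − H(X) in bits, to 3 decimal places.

0.080 bits

Entropy H = −Σ p log₂ p ≈ 2.0454 bits.
Huffman merges: 6/125+93/1000→141/1000; 141/1000+223/1000→91/250; 32/125+91/250→31/50; 19/50+31/50→1. L = 17/8 ≈ 2.1250.
L − H = 2.1250 − 2.0454 = 0.080 bits.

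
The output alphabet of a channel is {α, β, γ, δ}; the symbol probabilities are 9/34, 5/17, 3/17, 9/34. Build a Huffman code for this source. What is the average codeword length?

2 bits/symbol

Repeatedly combine the two least-probable nodes; the expected code length is the sum of the merged weights.
merge 3/17 + 9/34 → 15/34
merge 9/34 + 5/17 → 19/34
merge 15/34 + 19/34 → 1
L = 15/34 + 19/34 + 1 = 2 bits/symbol.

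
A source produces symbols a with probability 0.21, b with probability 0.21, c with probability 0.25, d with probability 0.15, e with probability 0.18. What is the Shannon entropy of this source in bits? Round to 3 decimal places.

2.301 bits

H = −Σ pᵢ log₂ pᵢ.
−0.21·log₂(0.21) = 0.4728
−0.21·log₂(0.21) = 0.4728
−0.25·log₂(0.25) = 0.5000
−0.15·log₂(0.15) = 0.4105
−0.18·log₂(0.18) = 0.4453
Sum ≈ 2.3015 → 2.301 bits.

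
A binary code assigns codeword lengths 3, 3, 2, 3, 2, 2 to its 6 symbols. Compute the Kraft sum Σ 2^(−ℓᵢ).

With common denominator 2^3 = 8: Σ 2^(−ℓᵢ) = 1/8 + 1/8 + 2/8 + 1/8 + 2/8 + 2/8 = 9/8 = 1.125.

1.125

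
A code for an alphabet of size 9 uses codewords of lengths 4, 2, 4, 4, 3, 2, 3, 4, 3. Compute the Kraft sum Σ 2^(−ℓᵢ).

1.125

With common denominator 2^4 = 16: Σ 2^(−ℓᵢ) = 1/16 + 4/16 + 1/16 + 1/16 + 2/16 + 4/16 + 2/16 + 1/16 + 2/16 = 18/16 = 1.125.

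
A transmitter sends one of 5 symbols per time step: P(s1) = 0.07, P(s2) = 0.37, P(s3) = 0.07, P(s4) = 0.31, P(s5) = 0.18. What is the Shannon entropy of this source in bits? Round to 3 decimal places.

H = −Σ pᵢ log₂ pᵢ.
−0.07·log₂(0.07) = 0.2686
−0.37·log₂(0.37) = 0.5307
−0.07·log₂(0.07) = 0.2686
−0.31·log₂(0.31) = 0.5238
−0.18·log₂(0.18) = 0.4453
Sum ≈ 2.0369 → 2.037 bits.

2.037 bits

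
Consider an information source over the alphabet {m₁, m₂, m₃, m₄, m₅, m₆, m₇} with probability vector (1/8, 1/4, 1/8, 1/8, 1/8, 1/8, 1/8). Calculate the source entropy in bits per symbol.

2.75 bits

Each probability is a power of 1/2, so log₂(1/p) is an integer.
H = Σ p·log₂(1/p) = 1/8·3 + 1/4·2 + 1/8·3 + 1/8·3 + 1/8·3 + 1/8·3 + 1/8·3 = 2.75 bits.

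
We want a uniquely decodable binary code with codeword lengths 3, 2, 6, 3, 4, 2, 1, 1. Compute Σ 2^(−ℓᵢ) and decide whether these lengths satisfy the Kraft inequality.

With common denominator 2^6 = 64: Σ 2^(−ℓᵢ) = 8/64 + 16/64 + 1/64 + 8/64 + 4/64 + 16/64 + 32/64 + 32/64 = 117/64 = 1.828125.
Kraft's inequality requires Σ ≤ 1; here Σ = 1.828125 > 1, so no such prefix code exists.

1.828125; no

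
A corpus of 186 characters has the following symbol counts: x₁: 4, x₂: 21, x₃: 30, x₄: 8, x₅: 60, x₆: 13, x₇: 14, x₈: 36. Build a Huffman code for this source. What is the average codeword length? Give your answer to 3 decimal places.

2.683 bits/symbol

Probabilities are the counts divided by 186.
Repeatedly combine the two least-probable nodes; the expected code length is the sum of the merged weights.
merge 2/93 + 4/93 → 2/31
merge 2/31 + 13/186 → 25/186
merge 7/93 + 7/62 → 35/186
merge 25/186 + 5/31 → 55/186
merge 35/186 + 6/31 → 71/186
merge 55/186 + 10/31 → 115/186
merge 71/186 + 115/186 → 1
L = 2/31 + 25/186 + 35/186 + 55/186 + 71/186 + 115/186 + 1 = 499/186 ≈ 2.683 bits/symbol.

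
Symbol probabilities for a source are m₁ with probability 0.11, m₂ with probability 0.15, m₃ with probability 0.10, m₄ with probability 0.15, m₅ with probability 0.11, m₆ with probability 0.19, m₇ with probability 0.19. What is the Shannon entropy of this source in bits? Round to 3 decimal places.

H = −Σ pᵢ log₂ pᵢ.
−0.11·log₂(0.11) = 0.3503
−0.15·log₂(0.15) = 0.4105
−0.10·log₂(0.10) = 0.3322
−0.15·log₂(0.15) = 0.4105
−0.11·log₂(0.11) = 0.3503
−0.19·log₂(0.19) = 0.4552
−0.19·log₂(0.19) = 0.4552
Sum ≈ 2.7643 → 2.764 bits.

2.764 bits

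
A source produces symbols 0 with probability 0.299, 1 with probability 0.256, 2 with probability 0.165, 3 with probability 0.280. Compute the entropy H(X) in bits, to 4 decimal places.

H = −Σ pᵢ log₂ pᵢ.
−0.299·log₂(0.299) = 0.5208
−0.256·log₂(0.256) = 0.5032
−0.165·log₂(0.165) = 0.4289
−0.280·log₂(0.280) = 0.5142
Sum ≈ 1.9672 → 1.9672 bits.

1.9672 bits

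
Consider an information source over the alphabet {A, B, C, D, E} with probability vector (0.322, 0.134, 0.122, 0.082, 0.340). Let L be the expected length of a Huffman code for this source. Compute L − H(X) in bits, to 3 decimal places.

0.092 bits

Entropy H = −Σ p log₂ p ≈ 2.1103 bits.
Huffman merges: 41/500+61/500→51/250; 67/500+51/250→169/500; 161/500+169/500→33/50; 17/50+33/50→1. L = 1101/500 ≈ 2.2020.
L − H = 2.2020 − 2.1103 = 0.092 bits.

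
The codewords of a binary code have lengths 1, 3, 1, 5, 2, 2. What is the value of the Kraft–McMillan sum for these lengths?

With common denominator 2^5 = 32: Σ 2^(−ℓᵢ) = 16/32 + 4/32 + 16/32 + 1/32 + 8/32 + 8/32 = 53/32 = 1.65625.

1.65625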